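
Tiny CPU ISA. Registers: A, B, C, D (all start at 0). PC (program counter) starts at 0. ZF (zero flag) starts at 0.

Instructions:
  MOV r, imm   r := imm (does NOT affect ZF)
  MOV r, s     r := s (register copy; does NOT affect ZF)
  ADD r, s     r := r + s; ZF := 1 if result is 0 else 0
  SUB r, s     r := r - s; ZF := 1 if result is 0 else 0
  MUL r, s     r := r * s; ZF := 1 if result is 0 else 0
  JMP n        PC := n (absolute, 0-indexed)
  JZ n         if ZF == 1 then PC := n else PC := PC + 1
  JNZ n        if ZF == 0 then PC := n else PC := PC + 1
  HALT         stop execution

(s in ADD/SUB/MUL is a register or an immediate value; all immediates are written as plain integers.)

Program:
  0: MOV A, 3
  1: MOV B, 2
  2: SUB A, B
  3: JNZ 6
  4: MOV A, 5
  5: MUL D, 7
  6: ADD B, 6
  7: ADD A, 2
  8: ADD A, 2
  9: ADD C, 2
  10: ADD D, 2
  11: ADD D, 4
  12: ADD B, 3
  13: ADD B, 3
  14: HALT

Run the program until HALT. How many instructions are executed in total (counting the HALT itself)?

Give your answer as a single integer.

Step 1: PC=0 exec 'MOV A, 3'. After: A=3 B=0 C=0 D=0 ZF=0 PC=1
Step 2: PC=1 exec 'MOV B, 2'. After: A=3 B=2 C=0 D=0 ZF=0 PC=2
Step 3: PC=2 exec 'SUB A, B'. After: A=1 B=2 C=0 D=0 ZF=0 PC=3
Step 4: PC=3 exec 'JNZ 6'. After: A=1 B=2 C=0 D=0 ZF=0 PC=6
Step 5: PC=6 exec 'ADD B, 6'. After: A=1 B=8 C=0 D=0 ZF=0 PC=7
Step 6: PC=7 exec 'ADD A, 2'. After: A=3 B=8 C=0 D=0 ZF=0 PC=8
Step 7: PC=8 exec 'ADD A, 2'. After: A=5 B=8 C=0 D=0 ZF=0 PC=9
Step 8: PC=9 exec 'ADD C, 2'. After: A=5 B=8 C=2 D=0 ZF=0 PC=10
Step 9: PC=10 exec 'ADD D, 2'. After: A=5 B=8 C=2 D=2 ZF=0 PC=11
Step 10: PC=11 exec 'ADD D, 4'. After: A=5 B=8 C=2 D=6 ZF=0 PC=12
Step 11: PC=12 exec 'ADD B, 3'. After: A=5 B=11 C=2 D=6 ZF=0 PC=13
Step 12: PC=13 exec 'ADD B, 3'. After: A=5 B=14 C=2 D=6 ZF=0 PC=14
Step 13: PC=14 exec 'HALT'. After: A=5 B=14 C=2 D=6 ZF=0 PC=14 HALTED
Total instructions executed: 13

Answer: 13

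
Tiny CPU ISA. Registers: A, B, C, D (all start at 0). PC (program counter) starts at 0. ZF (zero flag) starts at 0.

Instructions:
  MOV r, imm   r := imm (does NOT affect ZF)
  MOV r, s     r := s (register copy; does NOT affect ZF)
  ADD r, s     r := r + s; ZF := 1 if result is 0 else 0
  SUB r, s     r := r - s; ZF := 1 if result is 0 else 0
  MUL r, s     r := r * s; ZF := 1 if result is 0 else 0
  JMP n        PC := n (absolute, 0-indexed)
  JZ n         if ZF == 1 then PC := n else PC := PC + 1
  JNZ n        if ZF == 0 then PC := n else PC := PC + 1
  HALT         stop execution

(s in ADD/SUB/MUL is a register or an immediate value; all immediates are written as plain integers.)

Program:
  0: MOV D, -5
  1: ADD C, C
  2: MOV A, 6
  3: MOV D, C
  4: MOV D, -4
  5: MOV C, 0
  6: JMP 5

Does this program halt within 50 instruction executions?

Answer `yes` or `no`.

Step 1: PC=0 exec 'MOV D, -5'. After: A=0 B=0 C=0 D=-5 ZF=0 PC=1
Step 2: PC=1 exec 'ADD C, C'. After: A=0 B=0 C=0 D=-5 ZF=1 PC=2
Step 3: PC=2 exec 'MOV A, 6'. After: A=6 B=0 C=0 D=-5 ZF=1 PC=3
Step 4: PC=3 exec 'MOV D, C'. After: A=6 B=0 C=0 D=0 ZF=1 PC=4
Step 5: PC=4 exec 'MOV D, -4'. After: A=6 B=0 C=0 D=-4 ZF=1 PC=5
Step 6: PC=5 exec 'MOV C, 0'. After: A=6 B=0 C=0 D=-4 ZF=1 PC=6
Step 7: PC=6 exec 'JMP 5'. After: A=6 B=0 C=0 D=-4 ZF=1 PC=5
State after step 7 equals state after step 5: the program is in a cycle of length 2 and will never halt.

Answer: no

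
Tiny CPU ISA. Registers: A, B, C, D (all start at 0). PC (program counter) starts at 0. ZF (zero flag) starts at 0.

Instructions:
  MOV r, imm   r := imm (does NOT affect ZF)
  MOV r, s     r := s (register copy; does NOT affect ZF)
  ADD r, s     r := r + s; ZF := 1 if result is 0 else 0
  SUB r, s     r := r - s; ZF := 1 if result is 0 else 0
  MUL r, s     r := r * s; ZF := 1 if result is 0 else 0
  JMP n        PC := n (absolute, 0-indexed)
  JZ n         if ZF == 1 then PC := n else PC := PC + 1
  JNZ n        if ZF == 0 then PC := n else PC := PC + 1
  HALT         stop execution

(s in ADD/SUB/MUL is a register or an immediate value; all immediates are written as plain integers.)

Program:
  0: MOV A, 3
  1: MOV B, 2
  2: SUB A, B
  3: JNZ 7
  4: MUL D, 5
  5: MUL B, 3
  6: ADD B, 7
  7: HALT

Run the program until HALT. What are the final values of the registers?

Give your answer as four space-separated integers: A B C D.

Step 1: PC=0 exec 'MOV A, 3'. After: A=3 B=0 C=0 D=0 ZF=0 PC=1
Step 2: PC=1 exec 'MOV B, 2'. After: A=3 B=2 C=0 D=0 ZF=0 PC=2
Step 3: PC=2 exec 'SUB A, B'. After: A=1 B=2 C=0 D=0 ZF=0 PC=3
Step 4: PC=3 exec 'JNZ 7'. After: A=1 B=2 C=0 D=0 ZF=0 PC=7
Step 5: PC=7 exec 'HALT'. After: A=1 B=2 C=0 D=0 ZF=0 PC=7 HALTED

Answer: 1 2 0 0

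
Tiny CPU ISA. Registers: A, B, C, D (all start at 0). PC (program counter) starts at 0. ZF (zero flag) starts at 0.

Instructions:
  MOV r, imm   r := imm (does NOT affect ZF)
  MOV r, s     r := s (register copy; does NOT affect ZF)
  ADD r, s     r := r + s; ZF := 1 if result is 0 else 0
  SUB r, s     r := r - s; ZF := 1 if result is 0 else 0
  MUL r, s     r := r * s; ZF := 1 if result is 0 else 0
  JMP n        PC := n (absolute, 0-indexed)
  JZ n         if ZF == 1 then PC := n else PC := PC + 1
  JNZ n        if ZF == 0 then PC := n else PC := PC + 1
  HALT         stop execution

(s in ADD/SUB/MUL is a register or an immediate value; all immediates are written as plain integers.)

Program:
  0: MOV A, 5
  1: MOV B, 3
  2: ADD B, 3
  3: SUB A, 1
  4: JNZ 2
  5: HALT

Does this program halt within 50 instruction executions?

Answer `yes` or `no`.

Step 1: PC=0 exec 'MOV A, 5'. After: A=5 B=0 C=0 D=0 ZF=0 PC=1
Step 2: PC=1 exec 'MOV B, 3'. After: A=5 B=3 C=0 D=0 ZF=0 PC=2
Step 3: PC=2 exec 'ADD B, 3'. After: A=5 B=6 C=0 D=0 ZF=0 PC=3
Step 4: PC=3 exec 'SUB A, 1'. After: A=4 B=6 C=0 D=0 ZF=0 PC=4
Step 5: PC=4 exec 'JNZ 2'. After: A=4 B=6 C=0 D=0 ZF=0 PC=2
Step 6: PC=2 exec 'ADD B, 3'. After: A=4 B=9 C=0 D=0 ZF=0 PC=3
Step 7: PC=3 exec 'SUB A, 1'. After: A=3 B=9 C=0 D=0 ZF=0 PC=4
Step 8: PC=4 exec 'JNZ 2'. After: A=3 B=9 C=0 D=0 ZF=0 PC=2
Step 9: PC=2 exec 'ADD B, 3'. After: A=3 B=12 C=0 D=0 ZF=0 PC=3
Step 10: PC=3 exec 'SUB A, 1'. After: A=2 B=12 C=0 D=0 ZF=0 PC=4
Step 11: PC=4 exec 'JNZ 2'. After: A=2 B=12 C=0 D=0 ZF=0 PC=2
Step 12: PC=2 exec 'ADD B, 3'. After: A=2 B=15 C=0 D=0 ZF=0 PC=3
Step 13: PC=3 exec 'SUB A, 1'. After: A=1 B=15 C=0 D=0 ZF=0 PC=4
Step 14: PC=4 exec 'JNZ 2'. After: A=1 B=15 C=0 D=0 ZF=0 PC=2
Step 15: PC=2 exec 'ADD B, 3'. After: A=1 B=18 C=0 D=0 ZF=0 PC=3
Step 16: PC=3 exec 'SUB A, 1'. After: A=0 B=18 C=0 D=0 ZF=1 PC=4
Step 17: PC=4 exec 'JNZ 2'. After: A=0 B=18 C=0 D=0 ZF=1 PC=5
Step 18: PC=5 exec 'HALT'. After: A=0 B=18 C=0 D=0 ZF=1 PC=5 HALTED

Answer: yes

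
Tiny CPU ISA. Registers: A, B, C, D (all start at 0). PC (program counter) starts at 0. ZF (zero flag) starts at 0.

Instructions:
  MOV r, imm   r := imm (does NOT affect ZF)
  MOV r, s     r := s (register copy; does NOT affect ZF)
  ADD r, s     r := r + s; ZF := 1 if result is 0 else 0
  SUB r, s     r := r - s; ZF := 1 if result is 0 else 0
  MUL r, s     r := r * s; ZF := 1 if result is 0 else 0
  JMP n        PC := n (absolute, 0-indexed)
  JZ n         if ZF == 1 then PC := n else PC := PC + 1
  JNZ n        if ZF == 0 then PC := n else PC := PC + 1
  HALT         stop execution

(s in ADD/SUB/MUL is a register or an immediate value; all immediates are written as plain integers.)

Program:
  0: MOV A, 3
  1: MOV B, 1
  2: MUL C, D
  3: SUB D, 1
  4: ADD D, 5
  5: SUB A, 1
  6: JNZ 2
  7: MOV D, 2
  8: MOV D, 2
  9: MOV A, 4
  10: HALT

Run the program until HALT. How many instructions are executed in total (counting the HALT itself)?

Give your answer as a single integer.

Step 1: PC=0 exec 'MOV A, 3'. After: A=3 B=0 C=0 D=0 ZF=0 PC=1
Step 2: PC=1 exec 'MOV B, 1'. After: A=3 B=1 C=0 D=0 ZF=0 PC=2
Step 3: PC=2 exec 'MUL C, D'. After: A=3 B=1 C=0 D=0 ZF=1 PC=3
Step 4: PC=3 exec 'SUB D, 1'. After: A=3 B=1 C=0 D=-1 ZF=0 PC=4
Step 5: PC=4 exec 'ADD D, 5'. After: A=3 B=1 C=0 D=4 ZF=0 PC=5
Step 6: PC=5 exec 'SUB A, 1'. After: A=2 B=1 C=0 D=4 ZF=0 PC=6
Step 7: PC=6 exec 'JNZ 2'. After: A=2 B=1 C=0 D=4 ZF=0 PC=2
Step 8: PC=2 exec 'MUL C, D'. After: A=2 B=1 C=0 D=4 ZF=1 PC=3
Step 9: PC=3 exec 'SUB D, 1'. After: A=2 B=1 C=0 D=3 ZF=0 PC=4
Step 10: PC=4 exec 'ADD D, 5'. After: A=2 B=1 C=0 D=8 ZF=0 PC=5
Step 11: PC=5 exec 'SUB A, 1'. After: A=1 B=1 C=0 D=8 ZF=0 PC=6
Step 12: PC=6 exec 'JNZ 2'. After: A=1 B=1 C=0 D=8 ZF=0 PC=2
Step 13: PC=2 exec 'MUL C, D'. After: A=1 B=1 C=0 D=8 ZF=1 PC=3
Step 14: PC=3 exec 'SUB D, 1'. After: A=1 B=1 C=0 D=7 ZF=0 PC=4
Step 15: PC=4 exec 'ADD D, 5'. After: A=1 B=1 C=0 D=12 ZF=0 PC=5
Step 16: PC=5 exec 'SUB A, 1'. After: A=0 B=1 C=0 D=12 ZF=1 PC=6
Step 17: PC=6 exec 'JNZ 2'. After: A=0 B=1 C=0 D=12 ZF=1 PC=7
Step 18: PC=7 exec 'MOV D, 2'. After: A=0 B=1 C=0 D=2 ZF=1 PC=8
Step 19: PC=8 exec 'MOV D, 2'. After: A=0 B=1 C=0 D=2 ZF=1 PC=9
Step 20: PC=9 exec 'MOV A, 4'. After: A=4 B=1 C=0 D=2 ZF=1 PC=10
Step 21: PC=10 exec 'HALT'. After: A=4 B=1 C=0 D=2 ZF=1 PC=10 HALTED
Total instructions executed: 21

Answer: 21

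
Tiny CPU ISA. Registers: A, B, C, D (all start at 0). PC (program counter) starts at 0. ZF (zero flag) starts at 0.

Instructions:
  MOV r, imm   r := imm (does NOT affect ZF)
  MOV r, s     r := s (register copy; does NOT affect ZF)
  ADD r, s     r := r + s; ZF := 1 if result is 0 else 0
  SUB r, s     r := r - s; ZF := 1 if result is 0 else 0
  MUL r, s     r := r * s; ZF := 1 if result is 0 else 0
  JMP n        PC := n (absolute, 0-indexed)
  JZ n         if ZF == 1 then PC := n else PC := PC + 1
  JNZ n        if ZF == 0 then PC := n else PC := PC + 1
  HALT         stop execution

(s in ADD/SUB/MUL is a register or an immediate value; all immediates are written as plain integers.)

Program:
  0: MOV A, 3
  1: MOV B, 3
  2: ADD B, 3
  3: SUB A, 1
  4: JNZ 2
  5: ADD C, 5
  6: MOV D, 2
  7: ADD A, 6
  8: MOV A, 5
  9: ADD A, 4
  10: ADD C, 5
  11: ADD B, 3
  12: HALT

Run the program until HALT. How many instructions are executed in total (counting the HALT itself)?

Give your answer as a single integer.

Answer: 19

Derivation:
Step 1: PC=0 exec 'MOV A, 3'. After: A=3 B=0 C=0 D=0 ZF=0 PC=1
Step 2: PC=1 exec 'MOV B, 3'. After: A=3 B=3 C=0 D=0 ZF=0 PC=2
Step 3: PC=2 exec 'ADD B, 3'. After: A=3 B=6 C=0 D=0 ZF=0 PC=3
Step 4: PC=3 exec 'SUB A, 1'. After: A=2 B=6 C=0 D=0 ZF=0 PC=4
Step 5: PC=4 exec 'JNZ 2'. After: A=2 B=6 C=0 D=0 ZF=0 PC=2
Step 6: PC=2 exec 'ADD B, 3'. After: A=2 B=9 C=0 D=0 ZF=0 PC=3
Step 7: PC=3 exec 'SUB A, 1'. After: A=1 B=9 C=0 D=0 ZF=0 PC=4
Step 8: PC=4 exec 'JNZ 2'. After: A=1 B=9 C=0 D=0 ZF=0 PC=2
Step 9: PC=2 exec 'ADD B, 3'. After: A=1 B=12 C=0 D=0 ZF=0 PC=3
Step 10: PC=3 exec 'SUB A, 1'. After: A=0 B=12 C=0 D=0 ZF=1 PC=4
Step 11: PC=4 exec 'JNZ 2'. After: A=0 B=12 C=0 D=0 ZF=1 PC=5
Step 12: PC=5 exec 'ADD C, 5'. After: A=0 B=12 C=5 D=0 ZF=0 PC=6
Step 13: PC=6 exec 'MOV D, 2'. After: A=0 B=12 C=5 D=2 ZF=0 PC=7
Step 14: PC=7 exec 'ADD A, 6'. After: A=6 B=12 C=5 D=2 ZF=0 PC=8
Step 15: PC=8 exec 'MOV A, 5'. After: A=5 B=12 C=5 D=2 ZF=0 PC=9
Step 16: PC=9 exec 'ADD A, 4'. After: A=9 B=12 C=5 D=2 ZF=0 PC=10
Step 17: PC=10 exec 'ADD C, 5'. After: A=9 B=12 C=10 D=2 ZF=0 PC=11
Step 18: PC=11 exec 'ADD B, 3'. After: A=9 B=15 C=10 D=2 ZF=0 PC=12
Step 19: PC=12 exec 'HALT'. After: A=9 B=15 C=10 D=2 ZF=0 PC=12 HALTED
Total instructions executed: 19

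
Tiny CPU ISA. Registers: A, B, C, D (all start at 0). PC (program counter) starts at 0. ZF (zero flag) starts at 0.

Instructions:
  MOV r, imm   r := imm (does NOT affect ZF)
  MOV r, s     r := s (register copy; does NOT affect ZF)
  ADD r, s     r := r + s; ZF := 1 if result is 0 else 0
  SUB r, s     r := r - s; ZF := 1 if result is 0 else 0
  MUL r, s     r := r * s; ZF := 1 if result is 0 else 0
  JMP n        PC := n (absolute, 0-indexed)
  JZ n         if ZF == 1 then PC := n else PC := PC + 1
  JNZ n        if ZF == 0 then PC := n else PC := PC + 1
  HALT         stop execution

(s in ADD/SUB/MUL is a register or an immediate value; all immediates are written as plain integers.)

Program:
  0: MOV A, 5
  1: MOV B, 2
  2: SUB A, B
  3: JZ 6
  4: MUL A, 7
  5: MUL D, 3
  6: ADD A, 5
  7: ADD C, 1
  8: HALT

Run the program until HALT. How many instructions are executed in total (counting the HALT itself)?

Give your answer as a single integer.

Answer: 9

Derivation:
Step 1: PC=0 exec 'MOV A, 5'. After: A=5 B=0 C=0 D=0 ZF=0 PC=1
Step 2: PC=1 exec 'MOV B, 2'. After: A=5 B=2 C=0 D=0 ZF=0 PC=2
Step 3: PC=2 exec 'SUB A, B'. After: A=3 B=2 C=0 D=0 ZF=0 PC=3
Step 4: PC=3 exec 'JZ 6'. After: A=3 B=2 C=0 D=0 ZF=0 PC=4
Step 5: PC=4 exec 'MUL A, 7'. After: A=21 B=2 C=0 D=0 ZF=0 PC=5
Step 6: PC=5 exec 'MUL D, 3'. After: A=21 B=2 C=0 D=0 ZF=1 PC=6
Step 7: PC=6 exec 'ADD A, 5'. After: A=26 B=2 C=0 D=0 ZF=0 PC=7
Step 8: PC=7 exec 'ADD C, 1'. After: A=26 B=2 C=1 D=0 ZF=0 PC=8
Step 9: PC=8 exec 'HALT'. After: A=26 B=2 C=1 D=0 ZF=0 PC=8 HALTED
Total instructions executed: 9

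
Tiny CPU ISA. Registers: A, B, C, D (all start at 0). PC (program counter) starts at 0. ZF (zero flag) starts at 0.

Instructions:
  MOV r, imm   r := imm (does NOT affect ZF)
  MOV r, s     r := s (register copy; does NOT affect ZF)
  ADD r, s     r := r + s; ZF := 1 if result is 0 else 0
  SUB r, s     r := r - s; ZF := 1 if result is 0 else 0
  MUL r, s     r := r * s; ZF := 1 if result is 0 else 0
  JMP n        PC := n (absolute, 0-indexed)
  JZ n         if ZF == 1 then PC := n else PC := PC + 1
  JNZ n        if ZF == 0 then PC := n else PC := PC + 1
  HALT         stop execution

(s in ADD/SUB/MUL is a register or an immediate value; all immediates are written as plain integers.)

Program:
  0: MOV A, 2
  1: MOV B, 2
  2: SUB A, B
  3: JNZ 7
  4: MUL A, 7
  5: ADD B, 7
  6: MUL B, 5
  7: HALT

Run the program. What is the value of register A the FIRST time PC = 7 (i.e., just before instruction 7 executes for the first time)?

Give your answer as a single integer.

Step 1: PC=0 exec 'MOV A, 2'. After: A=2 B=0 C=0 D=0 ZF=0 PC=1
Step 2: PC=1 exec 'MOV B, 2'. After: A=2 B=2 C=0 D=0 ZF=0 PC=2
Step 3: PC=2 exec 'SUB A, B'. After: A=0 B=2 C=0 D=0 ZF=1 PC=3
Step 4: PC=3 exec 'JNZ 7'. After: A=0 B=2 C=0 D=0 ZF=1 PC=4
Step 5: PC=4 exec 'MUL A, 7'. After: A=0 B=2 C=0 D=0 ZF=1 PC=5
Step 6: PC=5 exec 'ADD B, 7'. After: A=0 B=9 C=0 D=0 ZF=0 PC=6
Step 7: PC=6 exec 'MUL B, 5'. After: A=0 B=45 C=0 D=0 ZF=0 PC=7
First time PC=7: A=0

0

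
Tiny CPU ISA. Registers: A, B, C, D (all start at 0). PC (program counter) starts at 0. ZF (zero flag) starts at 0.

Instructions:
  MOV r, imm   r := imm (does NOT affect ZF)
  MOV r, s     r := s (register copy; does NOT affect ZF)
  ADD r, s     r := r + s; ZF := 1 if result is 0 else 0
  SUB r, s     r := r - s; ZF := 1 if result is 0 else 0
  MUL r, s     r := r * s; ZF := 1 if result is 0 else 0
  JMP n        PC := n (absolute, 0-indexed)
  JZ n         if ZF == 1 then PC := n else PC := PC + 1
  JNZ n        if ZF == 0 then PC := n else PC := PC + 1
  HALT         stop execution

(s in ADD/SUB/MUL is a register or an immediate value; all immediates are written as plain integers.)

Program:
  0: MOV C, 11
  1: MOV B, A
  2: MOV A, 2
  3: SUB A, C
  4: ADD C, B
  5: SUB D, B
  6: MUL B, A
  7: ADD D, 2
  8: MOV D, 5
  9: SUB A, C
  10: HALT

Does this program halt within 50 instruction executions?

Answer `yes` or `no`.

Step 1: PC=0 exec 'MOV C, 11'. After: A=0 B=0 C=11 D=0 ZF=0 PC=1
Step 2: PC=1 exec 'MOV B, A'. After: A=0 B=0 C=11 D=0 ZF=0 PC=2
Step 3: PC=2 exec 'MOV A, 2'. After: A=2 B=0 C=11 D=0 ZF=0 PC=3
Step 4: PC=3 exec 'SUB A, C'. After: A=-9 B=0 C=11 D=0 ZF=0 PC=4
Step 5: PC=4 exec 'ADD C, B'. After: A=-9 B=0 C=11 D=0 ZF=0 PC=5
Step 6: PC=5 exec 'SUB D, B'. After: A=-9 B=0 C=11 D=0 ZF=1 PC=6
Step 7: PC=6 exec 'MUL B, A'. After: A=-9 B=0 C=11 D=0 ZF=1 PC=7
Step 8: PC=7 exec 'ADD D, 2'. After: A=-9 B=0 C=11 D=2 ZF=0 PC=8
Step 9: PC=8 exec 'MOV D, 5'. After: A=-9 B=0 C=11 D=5 ZF=0 PC=9
Step 10: PC=9 exec 'SUB A, C'. After: A=-20 B=0 C=11 D=5 ZF=0 PC=10
Step 11: PC=10 exec 'HALT'. After: A=-20 B=0 C=11 D=5 ZF=0 PC=10 HALTED

Answer: yes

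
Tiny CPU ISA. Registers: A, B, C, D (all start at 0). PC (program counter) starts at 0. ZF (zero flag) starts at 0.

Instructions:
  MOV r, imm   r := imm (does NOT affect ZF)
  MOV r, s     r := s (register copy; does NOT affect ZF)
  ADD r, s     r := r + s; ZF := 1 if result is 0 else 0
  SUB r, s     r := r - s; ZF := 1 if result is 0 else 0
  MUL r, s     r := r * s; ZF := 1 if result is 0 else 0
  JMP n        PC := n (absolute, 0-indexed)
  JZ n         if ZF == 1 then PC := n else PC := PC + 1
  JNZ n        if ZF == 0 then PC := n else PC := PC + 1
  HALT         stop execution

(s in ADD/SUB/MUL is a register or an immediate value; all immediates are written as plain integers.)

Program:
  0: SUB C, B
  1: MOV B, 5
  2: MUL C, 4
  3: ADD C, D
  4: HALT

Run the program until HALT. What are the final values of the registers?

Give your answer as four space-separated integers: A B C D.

Step 1: PC=0 exec 'SUB C, B'. After: A=0 B=0 C=0 D=0 ZF=1 PC=1
Step 2: PC=1 exec 'MOV B, 5'. After: A=0 B=5 C=0 D=0 ZF=1 PC=2
Step 3: PC=2 exec 'MUL C, 4'. After: A=0 B=5 C=0 D=0 ZF=1 PC=3
Step 4: PC=3 exec 'ADD C, D'. After: A=0 B=5 C=0 D=0 ZF=1 PC=4
Step 5: PC=4 exec 'HALT'. After: A=0 B=5 C=0 D=0 ZF=1 PC=4 HALTED

Answer: 0 5 0 0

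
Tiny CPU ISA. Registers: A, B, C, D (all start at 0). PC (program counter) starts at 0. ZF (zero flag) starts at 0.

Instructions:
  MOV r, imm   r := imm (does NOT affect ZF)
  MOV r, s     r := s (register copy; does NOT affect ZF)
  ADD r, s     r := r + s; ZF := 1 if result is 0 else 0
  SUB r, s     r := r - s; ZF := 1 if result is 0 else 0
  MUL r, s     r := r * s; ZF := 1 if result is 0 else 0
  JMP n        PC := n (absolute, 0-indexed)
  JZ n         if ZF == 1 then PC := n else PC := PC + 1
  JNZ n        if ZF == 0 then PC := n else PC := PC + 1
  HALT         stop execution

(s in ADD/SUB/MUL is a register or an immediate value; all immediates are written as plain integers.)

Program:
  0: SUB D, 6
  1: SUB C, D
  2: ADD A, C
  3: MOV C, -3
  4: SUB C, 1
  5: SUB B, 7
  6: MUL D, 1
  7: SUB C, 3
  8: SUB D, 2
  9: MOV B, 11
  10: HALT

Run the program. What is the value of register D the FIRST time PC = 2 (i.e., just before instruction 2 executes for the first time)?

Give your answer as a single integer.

Step 1: PC=0 exec 'SUB D, 6'. After: A=0 B=0 C=0 D=-6 ZF=0 PC=1
Step 2: PC=1 exec 'SUB C, D'. After: A=0 B=0 C=6 D=-6 ZF=0 PC=2
First time PC=2: D=-6

-6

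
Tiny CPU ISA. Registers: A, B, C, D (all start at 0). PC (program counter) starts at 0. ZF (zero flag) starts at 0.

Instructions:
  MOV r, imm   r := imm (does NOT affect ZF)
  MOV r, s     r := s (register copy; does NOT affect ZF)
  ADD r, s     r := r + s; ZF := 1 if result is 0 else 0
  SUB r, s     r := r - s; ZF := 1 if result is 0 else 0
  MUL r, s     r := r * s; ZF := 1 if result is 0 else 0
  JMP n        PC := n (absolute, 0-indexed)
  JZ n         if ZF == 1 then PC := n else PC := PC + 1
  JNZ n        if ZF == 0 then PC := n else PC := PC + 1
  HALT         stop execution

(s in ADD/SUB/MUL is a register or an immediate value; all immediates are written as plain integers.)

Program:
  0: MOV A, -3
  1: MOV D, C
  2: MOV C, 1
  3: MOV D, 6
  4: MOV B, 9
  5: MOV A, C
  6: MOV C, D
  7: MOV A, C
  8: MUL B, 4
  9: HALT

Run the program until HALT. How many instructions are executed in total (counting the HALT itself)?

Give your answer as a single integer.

Answer: 10

Derivation:
Step 1: PC=0 exec 'MOV A, -3'. After: A=-3 B=0 C=0 D=0 ZF=0 PC=1
Step 2: PC=1 exec 'MOV D, C'. After: A=-3 B=0 C=0 D=0 ZF=0 PC=2
Step 3: PC=2 exec 'MOV C, 1'. After: A=-3 B=0 C=1 D=0 ZF=0 PC=3
Step 4: PC=3 exec 'MOV D, 6'. After: A=-3 B=0 C=1 D=6 ZF=0 PC=4
Step 5: PC=4 exec 'MOV B, 9'. After: A=-3 B=9 C=1 D=6 ZF=0 PC=5
Step 6: PC=5 exec 'MOV A, C'. After: A=1 B=9 C=1 D=6 ZF=0 PC=6
Step 7: PC=6 exec 'MOV C, D'. After: A=1 B=9 C=6 D=6 ZF=0 PC=7
Step 8: PC=7 exec 'MOV A, C'. After: A=6 B=9 C=6 D=6 ZF=0 PC=8
Step 9: PC=8 exec 'MUL B, 4'. After: A=6 B=36 C=6 D=6 ZF=0 PC=9
Step 10: PC=9 exec 'HALT'. After: A=6 B=36 C=6 D=6 ZF=0 PC=9 HALTED
Total instructions executed: 10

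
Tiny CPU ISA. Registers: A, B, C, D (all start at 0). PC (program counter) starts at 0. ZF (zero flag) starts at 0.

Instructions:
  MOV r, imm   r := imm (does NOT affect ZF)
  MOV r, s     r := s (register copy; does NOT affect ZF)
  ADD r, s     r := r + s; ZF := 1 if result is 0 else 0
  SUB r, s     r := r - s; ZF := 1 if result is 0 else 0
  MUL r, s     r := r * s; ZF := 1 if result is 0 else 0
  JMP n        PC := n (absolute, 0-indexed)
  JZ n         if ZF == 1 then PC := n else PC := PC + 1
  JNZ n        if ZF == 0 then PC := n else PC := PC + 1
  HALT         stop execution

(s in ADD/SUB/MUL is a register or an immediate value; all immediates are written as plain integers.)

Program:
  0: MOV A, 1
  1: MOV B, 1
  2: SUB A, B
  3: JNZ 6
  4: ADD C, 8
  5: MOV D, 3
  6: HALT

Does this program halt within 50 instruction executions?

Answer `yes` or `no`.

Answer: yes

Derivation:
Step 1: PC=0 exec 'MOV A, 1'. After: A=1 B=0 C=0 D=0 ZF=0 PC=1
Step 2: PC=1 exec 'MOV B, 1'. After: A=1 B=1 C=0 D=0 ZF=0 PC=2
Step 3: PC=2 exec 'SUB A, B'. After: A=0 B=1 C=0 D=0 ZF=1 PC=3
Step 4: PC=3 exec 'JNZ 6'. After: A=0 B=1 C=0 D=0 ZF=1 PC=4
Step 5: PC=4 exec 'ADD C, 8'. After: A=0 B=1 C=8 D=0 ZF=0 PC=5
Step 6: PC=5 exec 'MOV D, 3'. After: A=0 B=1 C=8 D=3 ZF=0 PC=6
Step 7: PC=6 exec 'HALT'. After: A=0 B=1 C=8 D=3 ZF=0 PC=6 HALTED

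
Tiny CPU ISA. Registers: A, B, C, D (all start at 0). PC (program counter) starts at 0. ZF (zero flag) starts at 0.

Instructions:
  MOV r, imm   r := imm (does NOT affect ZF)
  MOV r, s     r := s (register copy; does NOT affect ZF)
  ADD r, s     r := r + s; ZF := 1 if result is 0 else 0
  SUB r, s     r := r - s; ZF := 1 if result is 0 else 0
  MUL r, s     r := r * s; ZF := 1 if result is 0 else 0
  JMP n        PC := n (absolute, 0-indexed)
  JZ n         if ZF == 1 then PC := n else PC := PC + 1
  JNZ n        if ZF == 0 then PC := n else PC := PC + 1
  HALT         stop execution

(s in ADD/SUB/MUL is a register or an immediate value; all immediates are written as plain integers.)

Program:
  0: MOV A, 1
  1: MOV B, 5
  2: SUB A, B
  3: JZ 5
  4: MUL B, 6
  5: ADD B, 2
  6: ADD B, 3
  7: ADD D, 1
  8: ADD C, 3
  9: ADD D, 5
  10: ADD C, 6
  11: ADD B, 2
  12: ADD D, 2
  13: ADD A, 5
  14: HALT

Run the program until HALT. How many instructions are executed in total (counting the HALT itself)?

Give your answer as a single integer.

Step 1: PC=0 exec 'MOV A, 1'. After: A=1 B=0 C=0 D=0 ZF=0 PC=1
Step 2: PC=1 exec 'MOV B, 5'. After: A=1 B=5 C=0 D=0 ZF=0 PC=2
Step 3: PC=2 exec 'SUB A, B'. After: A=-4 B=5 C=0 D=0 ZF=0 PC=3
Step 4: PC=3 exec 'JZ 5'. After: A=-4 B=5 C=0 D=0 ZF=0 PC=4
Step 5: PC=4 exec 'MUL B, 6'. After: A=-4 B=30 C=0 D=0 ZF=0 PC=5
Step 6: PC=5 exec 'ADD B, 2'. After: A=-4 B=32 C=0 D=0 ZF=0 PC=6
Step 7: PC=6 exec 'ADD B, 3'. After: A=-4 B=35 C=0 D=0 ZF=0 PC=7
Step 8: PC=7 exec 'ADD D, 1'. After: A=-4 B=35 C=0 D=1 ZF=0 PC=8
Step 9: PC=8 exec 'ADD C, 3'. After: A=-4 B=35 C=3 D=1 ZF=0 PC=9
Step 10: PC=9 exec 'ADD D, 5'. After: A=-4 B=35 C=3 D=6 ZF=0 PC=10
Step 11: PC=10 exec 'ADD C, 6'. After: A=-4 B=35 C=9 D=6 ZF=0 PC=11
Step 12: PC=11 exec 'ADD B, 2'. After: A=-4 B=37 C=9 D=6 ZF=0 PC=12
Step 13: PC=12 exec 'ADD D, 2'. After: A=-4 B=37 C=9 D=8 ZF=0 PC=13
Step 14: PC=13 exec 'ADD A, 5'. After: A=1 B=37 C=9 D=8 ZF=0 PC=14
Step 15: PC=14 exec 'HALT'. After: A=1 B=37 C=9 D=8 ZF=0 PC=14 HALTED
Total instructions executed: 15

Answer: 15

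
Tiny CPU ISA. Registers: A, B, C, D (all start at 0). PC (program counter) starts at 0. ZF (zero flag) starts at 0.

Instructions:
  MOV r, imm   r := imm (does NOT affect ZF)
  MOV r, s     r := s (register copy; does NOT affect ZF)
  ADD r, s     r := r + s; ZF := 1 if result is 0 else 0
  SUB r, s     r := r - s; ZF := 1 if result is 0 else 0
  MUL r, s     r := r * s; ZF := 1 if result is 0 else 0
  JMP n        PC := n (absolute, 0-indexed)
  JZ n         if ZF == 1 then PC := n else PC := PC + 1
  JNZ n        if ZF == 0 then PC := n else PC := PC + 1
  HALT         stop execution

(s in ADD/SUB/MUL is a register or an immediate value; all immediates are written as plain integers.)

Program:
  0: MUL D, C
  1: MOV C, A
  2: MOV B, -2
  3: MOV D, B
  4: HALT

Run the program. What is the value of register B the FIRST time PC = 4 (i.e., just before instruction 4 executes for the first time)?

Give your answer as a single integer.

Step 1: PC=0 exec 'MUL D, C'. After: A=0 B=0 C=0 D=0 ZF=1 PC=1
Step 2: PC=1 exec 'MOV C, A'. After: A=0 B=0 C=0 D=0 ZF=1 PC=2
Step 3: PC=2 exec 'MOV B, -2'. After: A=0 B=-2 C=0 D=0 ZF=1 PC=3
Step 4: PC=3 exec 'MOV D, B'. After: A=0 B=-2 C=0 D=-2 ZF=1 PC=4
First time PC=4: B=-2

-2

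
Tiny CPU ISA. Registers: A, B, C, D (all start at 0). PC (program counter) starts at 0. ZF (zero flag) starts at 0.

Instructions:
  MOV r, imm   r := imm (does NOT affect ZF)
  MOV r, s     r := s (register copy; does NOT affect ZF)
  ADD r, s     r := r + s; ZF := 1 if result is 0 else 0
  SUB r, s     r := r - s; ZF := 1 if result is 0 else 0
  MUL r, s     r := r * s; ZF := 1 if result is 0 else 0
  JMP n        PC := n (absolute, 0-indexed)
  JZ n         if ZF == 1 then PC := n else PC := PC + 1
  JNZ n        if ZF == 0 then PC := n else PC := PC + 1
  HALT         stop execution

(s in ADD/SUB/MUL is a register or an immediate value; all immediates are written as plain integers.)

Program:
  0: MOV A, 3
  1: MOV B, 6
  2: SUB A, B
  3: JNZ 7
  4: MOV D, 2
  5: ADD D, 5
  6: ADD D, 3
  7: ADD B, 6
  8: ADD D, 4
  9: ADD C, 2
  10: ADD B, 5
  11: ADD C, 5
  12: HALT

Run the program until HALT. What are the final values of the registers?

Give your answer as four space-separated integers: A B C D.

Step 1: PC=0 exec 'MOV A, 3'. After: A=3 B=0 C=0 D=0 ZF=0 PC=1
Step 2: PC=1 exec 'MOV B, 6'. After: A=3 B=6 C=0 D=0 ZF=0 PC=2
Step 3: PC=2 exec 'SUB A, B'. After: A=-3 B=6 C=0 D=0 ZF=0 PC=3
Step 4: PC=3 exec 'JNZ 7'. After: A=-3 B=6 C=0 D=0 ZF=0 PC=7
Step 5: PC=7 exec 'ADD B, 6'. After: A=-3 B=12 C=0 D=0 ZF=0 PC=8
Step 6: PC=8 exec 'ADD D, 4'. After: A=-3 B=12 C=0 D=4 ZF=0 PC=9
Step 7: PC=9 exec 'ADD C, 2'. After: A=-3 B=12 C=2 D=4 ZF=0 PC=10
Step 8: PC=10 exec 'ADD B, 5'. After: A=-3 B=17 C=2 D=4 ZF=0 PC=11
Step 9: PC=11 exec 'ADD C, 5'. After: A=-3 B=17 C=7 D=4 ZF=0 PC=12
Step 10: PC=12 exec 'HALT'. After: A=-3 B=17 C=7 D=4 ZF=0 PC=12 HALTED

Answer: -3 17 7 4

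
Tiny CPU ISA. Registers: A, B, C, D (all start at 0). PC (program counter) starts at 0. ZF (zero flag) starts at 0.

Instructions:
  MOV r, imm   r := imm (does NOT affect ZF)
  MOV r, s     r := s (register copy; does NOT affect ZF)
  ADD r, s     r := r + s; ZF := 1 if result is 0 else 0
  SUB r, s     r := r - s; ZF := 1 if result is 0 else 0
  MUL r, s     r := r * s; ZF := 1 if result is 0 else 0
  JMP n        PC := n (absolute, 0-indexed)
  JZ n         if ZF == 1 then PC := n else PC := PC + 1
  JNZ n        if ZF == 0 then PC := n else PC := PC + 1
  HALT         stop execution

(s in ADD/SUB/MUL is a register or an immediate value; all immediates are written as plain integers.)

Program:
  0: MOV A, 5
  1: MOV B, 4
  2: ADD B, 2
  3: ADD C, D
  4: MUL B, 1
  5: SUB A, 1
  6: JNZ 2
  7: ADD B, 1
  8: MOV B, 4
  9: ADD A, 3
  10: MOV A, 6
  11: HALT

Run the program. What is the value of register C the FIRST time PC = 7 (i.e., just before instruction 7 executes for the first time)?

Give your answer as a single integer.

Step 1: PC=0 exec 'MOV A, 5'. After: A=5 B=0 C=0 D=0 ZF=0 PC=1
Step 2: PC=1 exec 'MOV B, 4'. After: A=5 B=4 C=0 D=0 ZF=0 PC=2
Step 3: PC=2 exec 'ADD B, 2'. After: A=5 B=6 C=0 D=0 ZF=0 PC=3
Step 4: PC=3 exec 'ADD C, D'. After: A=5 B=6 C=0 D=0 ZF=1 PC=4
Step 5: PC=4 exec 'MUL B, 1'. After: A=5 B=6 C=0 D=0 ZF=0 PC=5
Step 6: PC=5 exec 'SUB A, 1'. After: A=4 B=6 C=0 D=0 ZF=0 PC=6
Step 7: PC=6 exec 'JNZ 2'. After: A=4 B=6 C=0 D=0 ZF=0 PC=2
Step 8: PC=2 exec 'ADD B, 2'. After: A=4 B=8 C=0 D=0 ZF=0 PC=3
Step 9: PC=3 exec 'ADD C, D'. After: A=4 B=8 C=0 D=0 ZF=1 PC=4
Step 10: PC=4 exec 'MUL B, 1'. After: A=4 B=8 C=0 D=0 ZF=0 PC=5
Step 11: PC=5 exec 'SUB A, 1'. After: A=3 B=8 C=0 D=0 ZF=0 PC=6
Step 12: PC=6 exec 'JNZ 2'. After: A=3 B=8 C=0 D=0 ZF=0 PC=2
Step 13: PC=2 exec 'ADD B, 2'. After: A=3 B=10 C=0 D=0 ZF=0 PC=3
Step 14: PC=3 exec 'ADD C, D'. After: A=3 B=10 C=0 D=0 ZF=1 PC=4
Step 15: PC=4 exec 'MUL B, 1'. After: A=3 B=10 C=0 D=0 ZF=0 PC=5
Step 16: PC=5 exec 'SUB A, 1'. After: A=2 B=10 C=0 D=0 ZF=0 PC=6
Step 17: PC=6 exec 'JNZ 2'. After: A=2 B=10 C=0 D=0 ZF=0 PC=2
Step 18: PC=2 exec 'ADD B, 2'. After: A=2 B=12 C=0 D=0 ZF=0 PC=3
Step 19: PC=3 exec 'ADD C, D'. After: A=2 B=12 C=0 D=0 ZF=1 PC=4
Step 20: PC=4 exec 'MUL B, 1'. After: A=2 B=12 C=0 D=0 ZF=0 PC=5
Step 21: PC=5 exec 'SUB A, 1'. After: A=1 B=12 C=0 D=0 ZF=0 PC=6
Step 22: PC=6 exec 'JNZ 2'. After: A=1 B=12 C=0 D=0 ZF=0 PC=2
Step 23: PC=2 exec 'ADD B, 2'. After: A=1 B=14 C=0 D=0 ZF=0 PC=3
Step 24: PC=3 exec 'ADD C, D'. After: A=1 B=14 C=0 D=0 ZF=1 PC=4
Step 25: PC=4 exec 'MUL B, 1'. After: A=1 B=14 C=0 D=0 ZF=0 PC=5
Step 26: PC=5 exec 'SUB A, 1'. After: A=0 B=14 C=0 D=0 ZF=1 PC=6
Step 27: PC=6 exec 'JNZ 2'. After: A=0 B=14 C=0 D=0 ZF=1 PC=7
First time PC=7: C=0

0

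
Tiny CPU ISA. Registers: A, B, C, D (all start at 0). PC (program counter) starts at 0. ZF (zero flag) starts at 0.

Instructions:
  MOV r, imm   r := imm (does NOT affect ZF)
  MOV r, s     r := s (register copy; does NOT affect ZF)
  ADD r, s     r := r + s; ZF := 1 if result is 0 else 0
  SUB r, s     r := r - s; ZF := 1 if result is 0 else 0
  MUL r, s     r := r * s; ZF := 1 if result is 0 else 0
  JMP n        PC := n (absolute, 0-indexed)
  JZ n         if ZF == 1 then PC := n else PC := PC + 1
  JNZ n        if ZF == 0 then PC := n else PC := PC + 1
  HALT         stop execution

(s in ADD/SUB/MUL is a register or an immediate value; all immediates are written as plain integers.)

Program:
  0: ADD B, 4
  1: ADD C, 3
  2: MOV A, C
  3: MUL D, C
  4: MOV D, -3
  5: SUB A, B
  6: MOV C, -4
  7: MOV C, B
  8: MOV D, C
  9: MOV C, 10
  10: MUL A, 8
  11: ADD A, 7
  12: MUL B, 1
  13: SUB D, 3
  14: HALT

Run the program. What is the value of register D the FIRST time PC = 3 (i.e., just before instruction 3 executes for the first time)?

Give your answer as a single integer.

Step 1: PC=0 exec 'ADD B, 4'. After: A=0 B=4 C=0 D=0 ZF=0 PC=1
Step 2: PC=1 exec 'ADD C, 3'. After: A=0 B=4 C=3 D=0 ZF=0 PC=2
Step 3: PC=2 exec 'MOV A, C'. After: A=3 B=4 C=3 D=0 ZF=0 PC=3
First time PC=3: D=0

0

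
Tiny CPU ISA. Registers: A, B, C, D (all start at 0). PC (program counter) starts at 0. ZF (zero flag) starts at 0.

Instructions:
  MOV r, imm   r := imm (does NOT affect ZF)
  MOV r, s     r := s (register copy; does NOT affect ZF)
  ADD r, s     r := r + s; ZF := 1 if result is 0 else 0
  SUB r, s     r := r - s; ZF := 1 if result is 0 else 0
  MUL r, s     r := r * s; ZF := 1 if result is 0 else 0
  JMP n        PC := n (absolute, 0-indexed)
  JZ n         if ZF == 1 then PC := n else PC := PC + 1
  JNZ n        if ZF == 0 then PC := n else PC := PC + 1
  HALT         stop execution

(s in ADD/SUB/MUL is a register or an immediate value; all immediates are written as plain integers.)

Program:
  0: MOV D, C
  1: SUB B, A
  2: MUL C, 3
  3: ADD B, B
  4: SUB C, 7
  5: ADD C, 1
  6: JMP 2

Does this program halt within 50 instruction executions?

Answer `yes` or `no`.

Step 1: PC=0 exec 'MOV D, C'. After: A=0 B=0 C=0 D=0 ZF=0 PC=1
Step 2: PC=1 exec 'SUB B, A'. After: A=0 B=0 C=0 D=0 ZF=1 PC=2
Step 3: PC=2 exec 'MUL C, 3'. After: A=0 B=0 C=0 D=0 ZF=1 PC=3
Step 4: PC=3 exec 'ADD B, B'. After: A=0 B=0 C=0 D=0 ZF=1 PC=4
Step 5: PC=4 exec 'SUB C, 7'. After: A=0 B=0 C=-7 D=0 ZF=0 PC=5
Step 6: PC=5 exec 'ADD C, 1'. After: A=0 B=0 C=-6 D=0 ZF=0 PC=6
Step 7: PC=6 exec 'JMP 2'. After: A=0 B=0 C=-6 D=0 ZF=0 PC=2
Step 8: PC=2 exec 'MUL C, 3'. After: A=0 B=0 C=-18 D=0 ZF=0 PC=3
Step 9: PC=3 exec 'ADD B, B'. After: A=0 B=0 C=-18 D=0 ZF=1 PC=4
Step 10: PC=4 exec 'SUB C, 7'. After: A=0 B=0 C=-25 D=0 ZF=0 PC=5
Step 11: PC=5 exec 'ADD C, 1'. After: A=0 B=0 C=-24 D=0 ZF=0 PC=6
Step 12: PC=6 exec 'JMP 2'. After: A=0 B=0 C=-24 D=0 ZF=0 PC=2
Step 13: PC=2 exec 'MUL C, 3'. After: A=0 B=0 C=-72 D=0 ZF=0 PC=3
Step 14: PC=3 exec 'ADD B, B'. After: A=0 B=0 C=-72 D=0 ZF=1 PC=4
Step 15: PC=4 exec 'SUB C, 7'. After: A=0 B=0 C=-79 D=0 ZF=0 PC=5
After 50 steps: not halted. PC revisits the same instructions with no path to HALT; will never halt.

Answer: no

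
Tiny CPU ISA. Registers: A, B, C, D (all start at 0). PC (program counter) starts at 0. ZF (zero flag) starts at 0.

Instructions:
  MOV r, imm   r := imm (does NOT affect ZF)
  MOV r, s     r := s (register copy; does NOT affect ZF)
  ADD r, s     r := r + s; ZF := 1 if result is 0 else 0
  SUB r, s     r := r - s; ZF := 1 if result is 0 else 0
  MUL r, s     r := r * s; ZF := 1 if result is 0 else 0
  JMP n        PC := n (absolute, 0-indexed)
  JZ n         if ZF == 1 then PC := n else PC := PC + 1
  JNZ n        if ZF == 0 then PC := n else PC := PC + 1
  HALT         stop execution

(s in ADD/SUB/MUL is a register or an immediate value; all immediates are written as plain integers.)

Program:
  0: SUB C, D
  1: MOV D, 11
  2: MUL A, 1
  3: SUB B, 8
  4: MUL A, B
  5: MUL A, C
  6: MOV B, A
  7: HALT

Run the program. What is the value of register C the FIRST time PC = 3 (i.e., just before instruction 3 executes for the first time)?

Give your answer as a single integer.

Step 1: PC=0 exec 'SUB C, D'. After: A=0 B=0 C=0 D=0 ZF=1 PC=1
Step 2: PC=1 exec 'MOV D, 11'. After: A=0 B=0 C=0 D=11 ZF=1 PC=2
Step 3: PC=2 exec 'MUL A, 1'. After: A=0 B=0 C=0 D=11 ZF=1 PC=3
First time PC=3: C=0

0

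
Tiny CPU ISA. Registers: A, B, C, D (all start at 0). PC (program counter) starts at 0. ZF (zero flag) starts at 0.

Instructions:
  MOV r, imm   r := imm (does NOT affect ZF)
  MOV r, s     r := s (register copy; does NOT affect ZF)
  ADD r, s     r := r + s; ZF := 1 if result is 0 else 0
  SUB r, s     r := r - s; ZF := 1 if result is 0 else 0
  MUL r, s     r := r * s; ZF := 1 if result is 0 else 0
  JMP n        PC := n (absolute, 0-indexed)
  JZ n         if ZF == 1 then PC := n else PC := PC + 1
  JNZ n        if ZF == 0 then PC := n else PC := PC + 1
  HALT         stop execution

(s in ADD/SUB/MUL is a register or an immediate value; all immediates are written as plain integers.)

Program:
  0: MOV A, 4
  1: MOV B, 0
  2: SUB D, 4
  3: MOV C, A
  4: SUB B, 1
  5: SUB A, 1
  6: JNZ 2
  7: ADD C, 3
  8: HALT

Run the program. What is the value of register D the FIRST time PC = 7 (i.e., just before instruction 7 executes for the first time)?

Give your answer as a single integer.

Step 1: PC=0 exec 'MOV A, 4'. After: A=4 B=0 C=0 D=0 ZF=0 PC=1
Step 2: PC=1 exec 'MOV B, 0'. After: A=4 B=0 C=0 D=0 ZF=0 PC=2
Step 3: PC=2 exec 'SUB D, 4'. After: A=4 B=0 C=0 D=-4 ZF=0 PC=3
Step 4: PC=3 exec 'MOV C, A'. After: A=4 B=0 C=4 D=-4 ZF=0 PC=4
Step 5: PC=4 exec 'SUB B, 1'. After: A=4 B=-1 C=4 D=-4 ZF=0 PC=5
Step 6: PC=5 exec 'SUB A, 1'. After: A=3 B=-1 C=4 D=-4 ZF=0 PC=6
Step 7: PC=6 exec 'JNZ 2'. After: A=3 B=-1 C=4 D=-4 ZF=0 PC=2
Step 8: PC=2 exec 'SUB D, 4'. After: A=3 B=-1 C=4 D=-8 ZF=0 PC=3
Step 9: PC=3 exec 'MOV C, A'. After: A=3 B=-1 C=3 D=-8 ZF=0 PC=4
Step 10: PC=4 exec 'SUB B, 1'. After: A=3 B=-2 C=3 D=-8 ZF=0 PC=5
Step 11: PC=5 exec 'SUB A, 1'. After: A=2 B=-2 C=3 D=-8 ZF=0 PC=6
Step 12: PC=6 exec 'JNZ 2'. After: A=2 B=-2 C=3 D=-8 ZF=0 PC=2
Step 13: PC=2 exec 'SUB D, 4'. After: A=2 B=-2 C=3 D=-12 ZF=0 PC=3
Step 14: PC=3 exec 'MOV C, A'. After: A=2 B=-2 C=2 D=-12 ZF=0 PC=4
Step 15: PC=4 exec 'SUB B, 1'. After: A=2 B=-3 C=2 D=-12 ZF=0 PC=5
Step 16: PC=5 exec 'SUB A, 1'. After: A=1 B=-3 C=2 D=-12 ZF=0 PC=6
Step 17: PC=6 exec 'JNZ 2'. After: A=1 B=-3 C=2 D=-12 ZF=0 PC=2
Step 18: PC=2 exec 'SUB D, 4'. After: A=1 B=-3 C=2 D=-16 ZF=0 PC=3
Step 19: PC=3 exec 'MOV C, A'. After: A=1 B=-3 C=1 D=-16 ZF=0 PC=4
Step 20: PC=4 exec 'SUB B, 1'. After: A=1 B=-4 C=1 D=-16 ZF=0 PC=5
Step 21: PC=5 exec 'SUB A, 1'. After: A=0 B=-4 C=1 D=-16 ZF=1 PC=6
Step 22: PC=6 exec 'JNZ 2'. After: A=0 B=-4 C=1 D=-16 ZF=1 PC=7
First time PC=7: D=-16

-16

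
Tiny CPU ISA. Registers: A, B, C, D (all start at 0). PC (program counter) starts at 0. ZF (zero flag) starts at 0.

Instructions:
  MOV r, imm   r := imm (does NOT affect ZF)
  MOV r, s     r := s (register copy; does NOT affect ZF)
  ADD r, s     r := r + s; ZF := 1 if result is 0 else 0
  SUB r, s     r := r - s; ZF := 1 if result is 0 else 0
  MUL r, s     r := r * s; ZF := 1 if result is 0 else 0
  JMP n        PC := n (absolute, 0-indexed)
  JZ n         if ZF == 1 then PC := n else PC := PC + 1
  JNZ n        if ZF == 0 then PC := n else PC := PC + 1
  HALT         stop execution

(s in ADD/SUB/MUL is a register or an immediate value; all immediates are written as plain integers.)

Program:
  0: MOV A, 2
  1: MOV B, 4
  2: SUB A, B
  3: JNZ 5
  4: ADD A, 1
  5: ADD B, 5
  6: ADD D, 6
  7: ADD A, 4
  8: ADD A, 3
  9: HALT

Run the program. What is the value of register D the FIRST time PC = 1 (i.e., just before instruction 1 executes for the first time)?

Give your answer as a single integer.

Step 1: PC=0 exec 'MOV A, 2'. After: A=2 B=0 C=0 D=0 ZF=0 PC=1
First time PC=1: D=0

0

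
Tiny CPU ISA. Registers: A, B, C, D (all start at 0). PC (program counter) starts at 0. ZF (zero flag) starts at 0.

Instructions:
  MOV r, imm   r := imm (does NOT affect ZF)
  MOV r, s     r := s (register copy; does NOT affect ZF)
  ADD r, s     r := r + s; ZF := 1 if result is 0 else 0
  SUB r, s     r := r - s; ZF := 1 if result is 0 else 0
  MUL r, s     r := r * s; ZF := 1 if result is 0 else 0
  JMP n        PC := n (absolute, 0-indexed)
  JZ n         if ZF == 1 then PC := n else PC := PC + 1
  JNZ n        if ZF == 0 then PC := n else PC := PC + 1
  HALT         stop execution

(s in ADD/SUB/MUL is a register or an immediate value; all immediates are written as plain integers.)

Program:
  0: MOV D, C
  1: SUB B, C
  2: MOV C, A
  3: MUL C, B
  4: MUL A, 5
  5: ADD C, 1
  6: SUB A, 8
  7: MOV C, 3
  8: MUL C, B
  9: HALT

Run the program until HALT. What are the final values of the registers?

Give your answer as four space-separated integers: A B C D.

Answer: -8 0 0 0

Derivation:
Step 1: PC=0 exec 'MOV D, C'. After: A=0 B=0 C=0 D=0 ZF=0 PC=1
Step 2: PC=1 exec 'SUB B, C'. After: A=0 B=0 C=0 D=0 ZF=1 PC=2
Step 3: PC=2 exec 'MOV C, A'. After: A=0 B=0 C=0 D=0 ZF=1 PC=3
Step 4: PC=3 exec 'MUL C, B'. After: A=0 B=0 C=0 D=0 ZF=1 PC=4
Step 5: PC=4 exec 'MUL A, 5'. After: A=0 B=0 C=0 D=0 ZF=1 PC=5
Step 6: PC=5 exec 'ADD C, 1'. After: A=0 B=0 C=1 D=0 ZF=0 PC=6
Step 7: PC=6 exec 'SUB A, 8'. After: A=-8 B=0 C=1 D=0 ZF=0 PC=7
Step 8: PC=7 exec 'MOV C, 3'. After: A=-8 B=0 C=3 D=0 ZF=0 PC=8
Step 9: PC=8 exec 'MUL C, B'. After: A=-8 B=0 C=0 D=0 ZF=1 PC=9
Step 10: PC=9 exec 'HALT'. After: A=-8 B=0 C=0 D=0 ZF=1 PC=9 HALTED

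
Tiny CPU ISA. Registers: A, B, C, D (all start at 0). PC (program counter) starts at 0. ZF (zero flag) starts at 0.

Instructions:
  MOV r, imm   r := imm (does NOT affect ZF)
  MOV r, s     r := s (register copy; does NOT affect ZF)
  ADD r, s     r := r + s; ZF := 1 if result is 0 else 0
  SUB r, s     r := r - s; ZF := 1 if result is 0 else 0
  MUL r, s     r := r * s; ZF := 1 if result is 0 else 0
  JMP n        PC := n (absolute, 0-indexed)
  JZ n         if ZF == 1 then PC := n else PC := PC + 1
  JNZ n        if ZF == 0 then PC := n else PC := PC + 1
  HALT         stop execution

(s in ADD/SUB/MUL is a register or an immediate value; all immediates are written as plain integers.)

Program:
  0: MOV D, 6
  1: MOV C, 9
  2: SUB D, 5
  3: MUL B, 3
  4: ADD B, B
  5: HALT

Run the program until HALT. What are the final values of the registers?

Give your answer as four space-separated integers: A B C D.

Step 1: PC=0 exec 'MOV D, 6'. After: A=0 B=0 C=0 D=6 ZF=0 PC=1
Step 2: PC=1 exec 'MOV C, 9'. After: A=0 B=0 C=9 D=6 ZF=0 PC=2
Step 3: PC=2 exec 'SUB D, 5'. After: A=0 B=0 C=9 D=1 ZF=0 PC=3
Step 4: PC=3 exec 'MUL B, 3'. After: A=0 B=0 C=9 D=1 ZF=1 PC=4
Step 5: PC=4 exec 'ADD B, B'. After: A=0 B=0 C=9 D=1 ZF=1 PC=5
Step 6: PC=5 exec 'HALT'. After: A=0 B=0 C=9 D=1 ZF=1 PC=5 HALTED

Answer: 0 0 9 1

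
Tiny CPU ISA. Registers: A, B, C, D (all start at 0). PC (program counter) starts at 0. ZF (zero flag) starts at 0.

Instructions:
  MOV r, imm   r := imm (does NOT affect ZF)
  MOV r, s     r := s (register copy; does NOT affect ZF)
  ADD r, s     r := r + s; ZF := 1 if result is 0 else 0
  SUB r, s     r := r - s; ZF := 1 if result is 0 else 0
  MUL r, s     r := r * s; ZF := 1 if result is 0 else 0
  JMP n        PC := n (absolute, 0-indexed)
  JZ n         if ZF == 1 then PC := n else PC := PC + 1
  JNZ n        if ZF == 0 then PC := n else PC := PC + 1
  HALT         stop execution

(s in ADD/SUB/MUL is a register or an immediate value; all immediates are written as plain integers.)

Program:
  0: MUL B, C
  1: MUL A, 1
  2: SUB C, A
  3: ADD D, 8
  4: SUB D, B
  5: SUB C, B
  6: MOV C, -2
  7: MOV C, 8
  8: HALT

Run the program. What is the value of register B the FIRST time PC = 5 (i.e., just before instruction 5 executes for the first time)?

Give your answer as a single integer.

Step 1: PC=0 exec 'MUL B, C'. After: A=0 B=0 C=0 D=0 ZF=1 PC=1
Step 2: PC=1 exec 'MUL A, 1'. After: A=0 B=0 C=0 D=0 ZF=1 PC=2
Step 3: PC=2 exec 'SUB C, A'. After: A=0 B=0 C=0 D=0 ZF=1 PC=3
Step 4: PC=3 exec 'ADD D, 8'. After: A=0 B=0 C=0 D=8 ZF=0 PC=4
Step 5: PC=4 exec 'SUB D, B'. After: A=0 B=0 C=0 D=8 ZF=0 PC=5
First time PC=5: B=0

0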